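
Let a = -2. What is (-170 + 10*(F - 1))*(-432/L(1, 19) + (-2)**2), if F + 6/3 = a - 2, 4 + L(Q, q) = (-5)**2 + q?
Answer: 1632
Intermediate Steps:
L(Q, q) = 21 + q (L(Q, q) = -4 + ((-5)**2 + q) = -4 + (25 + q) = 21 + q)
F = -6 (F = -2 + (-2 - 2) = -2 - 4 = -6)
(-170 + 10*(F - 1))*(-432/L(1, 19) + (-2)**2) = (-170 + 10*(-6 - 1))*(-432/(21 + 19) + (-2)**2) = (-170 + 10*(-7))*(-432/40 + 4) = (-170 - 70)*(-432*1/40 + 4) = -240*(-54/5 + 4) = -240*(-34/5) = 1632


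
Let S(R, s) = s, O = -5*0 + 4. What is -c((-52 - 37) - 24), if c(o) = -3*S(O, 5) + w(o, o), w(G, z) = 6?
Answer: 9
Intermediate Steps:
O = 4 (O = 0 + 4 = 4)
c(o) = -9 (c(o) = -3*5 + 6 = -15 + 6 = -9)
-c((-52 - 37) - 24) = -1*(-9) = 9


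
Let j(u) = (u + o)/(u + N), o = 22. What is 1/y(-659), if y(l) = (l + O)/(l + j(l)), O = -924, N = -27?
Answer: 9213/22162 ≈ 0.41571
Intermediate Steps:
j(u) = (22 + u)/(-27 + u) (j(u) = (u + 22)/(u - 27) = (22 + u)/(-27 + u))
y(l) = (-924 + l)/(l + (22 + l)/(-27 + l)) (y(l) = (l - 924)/(l + (22 + l)/(-27 + l)) = (-924 + l)/(l + (22 + l)/(-27 + l)))
1/y(-659) = 1/((-924 - 659)*(-27 - 659)/(22 - 659 - 659*(-27 - 659))) = 1/(-1583*(-686)/(22 - 659 - 659*(-686))) = 1/(-1583*(-686)/(22 - 659 + 452074)) = 1/(-1583*(-686)/451437) = 1/((1/451437)*(-1583)*(-686)) = 1/(22162/9213) = 9213/22162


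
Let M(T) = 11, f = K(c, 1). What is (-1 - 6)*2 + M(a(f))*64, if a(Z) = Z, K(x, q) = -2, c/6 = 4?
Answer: 690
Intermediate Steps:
c = 24 (c = 6*4 = 24)
f = -2
(-1 - 6)*2 + M(a(f))*64 = (-1 - 6)*2 + 11*64 = -7*2 + 704 = -14 + 704 = 690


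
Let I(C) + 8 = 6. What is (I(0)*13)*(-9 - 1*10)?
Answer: 494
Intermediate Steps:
I(C) = -2 (I(C) = -8 + 6 = -2)
(I(0)*13)*(-9 - 1*10) = (-2*13)*(-9 - 1*10) = -26*(-9 - 10) = -26*(-19) = 494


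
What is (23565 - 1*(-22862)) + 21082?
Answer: 67509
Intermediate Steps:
(23565 - 1*(-22862)) + 21082 = (23565 + 22862) + 21082 = 46427 + 21082 = 67509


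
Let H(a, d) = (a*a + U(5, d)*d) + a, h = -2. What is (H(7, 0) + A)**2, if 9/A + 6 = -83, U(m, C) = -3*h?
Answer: 24750625/7921 ≈ 3124.7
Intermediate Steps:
U(m, C) = 6 (U(m, C) = -3*(-2) = 6)
A = -9/89 (A = 9/(-6 - 83) = 9/(-89) = 9*(-1/89) = -9/89 ≈ -0.10112)
H(a, d) = a + a**2 + 6*d (H(a, d) = (a*a + 6*d) + a = (a**2 + 6*d) + a = a + a**2 + 6*d)
(H(7, 0) + A)**2 = ((7 + 7**2 + 6*0) - 9/89)**2 = ((7 + 49 + 0) - 9/89)**2 = (56 - 9/89)**2 = (4975/89)**2 = 24750625/7921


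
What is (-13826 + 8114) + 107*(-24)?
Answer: -8280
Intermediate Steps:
(-13826 + 8114) + 107*(-24) = -5712 - 2568 = -8280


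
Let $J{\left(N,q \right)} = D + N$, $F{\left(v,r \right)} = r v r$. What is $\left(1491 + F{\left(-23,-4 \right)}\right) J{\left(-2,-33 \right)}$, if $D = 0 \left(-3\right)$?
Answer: $-2246$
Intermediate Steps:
$F{\left(v,r \right)} = v r^{2}$ ($F{\left(v,r \right)} = r r v = v r^{2}$)
$D = 0$
$J{\left(N,q \right)} = N$ ($J{\left(N,q \right)} = 0 + N = N$)
$\left(1491 + F{\left(-23,-4 \right)}\right) J{\left(-2,-33 \right)} = \left(1491 - 23 \left(-4\right)^{2}\right) \left(-2\right) = \left(1491 - 368\right) \left(-2\right) = 1123 \left(-2\right) = -2246$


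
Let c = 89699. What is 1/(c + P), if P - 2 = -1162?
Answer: 1/88539 ≈ 1.1294e-5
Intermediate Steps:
P = -1160 (P = 2 - 1162 = -1160)
1/(c + P) = 1/(89699 - 1160) = 1/88539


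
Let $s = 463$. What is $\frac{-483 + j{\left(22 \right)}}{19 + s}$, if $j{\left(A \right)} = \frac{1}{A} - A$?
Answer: $- \frac{11109}{10604} \approx -1.0476$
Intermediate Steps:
$\frac{-483 + j{\left(22 \right)}}{19 + s} = \frac{-483 + \left(\frac{1}{22} - 22\right)}{19 + 463} = \frac{-483 + \left(\frac{1}{22} - 22\right)}{482} = \left(-483 - \frac{483}{22}\right) \frac{1}{482} = \left(- \frac{11109}{22}\right) \frac{1}{482} = - \frac{11109}{10604}$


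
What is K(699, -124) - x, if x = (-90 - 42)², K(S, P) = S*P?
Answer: -104100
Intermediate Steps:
K(S, P) = P*S
x = 17424 (x = (-132)² = 17424)
K(699, -124) - x = -124*699 - 1*17424 = -86676 - 17424 = -104100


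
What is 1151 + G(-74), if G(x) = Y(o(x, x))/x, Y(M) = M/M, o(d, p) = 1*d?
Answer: 85173/74 ≈ 1151.0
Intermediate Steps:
o(d, p) = d
Y(M) = 1
G(x) = 1/x
1151 + G(-74) = 1151 + 1/(-74) = 1151 - 1/74 = 85173/74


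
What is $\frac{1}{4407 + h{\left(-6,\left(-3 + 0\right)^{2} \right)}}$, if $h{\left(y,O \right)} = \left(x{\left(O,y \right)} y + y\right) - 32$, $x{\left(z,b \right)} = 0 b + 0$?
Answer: $\frac{1}{4369} \approx 0.00022889$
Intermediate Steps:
$x{\left(z,b \right)} = 0$ ($x{\left(z,b \right)} = 0 + 0 = 0$)
$h{\left(y,O \right)} = -32 + y$ ($h{\left(y,O \right)} = \left(0 y + y\right) - 32 = \left(0 + y\right) - 32 = y - 32 = -32 + y$)
$\frac{1}{4407 + h{\left(-6,\left(-3 + 0\right)^{2} \right)}} = \frac{1}{4407 - 38} = \frac{1}{4369}$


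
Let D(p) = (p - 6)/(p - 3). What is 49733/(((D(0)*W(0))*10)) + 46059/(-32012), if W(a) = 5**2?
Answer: 98063956/1000375 ≈ 98.027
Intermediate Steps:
W(a) = 25
D(p) = (-6 + p)/(-3 + p)
49733/(((D(0)*W(0))*10)) + 46059/(-32012) = 49733/(((((-6 + 0)/(-3 + 0))*25)*10)) + 46059/(-32012) = 49733/((((-6/(-3))*25)*10)) + 46059*(-1/32012) = 49733/(((-1/3*(-6)*25)*10)) - 46059/32012 = 49733/(((2*25)*10)) - 46059/32012 = 49733/((50*10)) - 46059/32012 = 49733/500 - 46059/32012 = 98063956/1000375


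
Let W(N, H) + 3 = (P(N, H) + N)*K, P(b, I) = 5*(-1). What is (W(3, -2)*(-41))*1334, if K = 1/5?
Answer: 929798/5 ≈ 1.8596e+5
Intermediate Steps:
P(b, I) = -5
K = ⅕ (K = 1*(⅕) = ⅕ ≈ 0.20000)
W(N, H) = -4 + N/5 (W(N, H) = -3 + (-5 + N)*(⅕) = -3 + (-1 + N/5) = -4 + N/5)
(W(3, -2)*(-41))*1334 = ((-4 + (⅕)*3)*(-41))*1334 = ((-4 + ⅗)*(-41))*1334 = -17/5*(-41)*1334 = (697/5)*1334 = 929798/5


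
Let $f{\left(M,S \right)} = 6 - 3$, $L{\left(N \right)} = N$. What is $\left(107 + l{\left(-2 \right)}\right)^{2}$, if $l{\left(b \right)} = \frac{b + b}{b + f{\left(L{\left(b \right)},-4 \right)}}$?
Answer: $10609$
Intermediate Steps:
$f{\left(M,S \right)} = 3$ ($f{\left(M,S \right)} = 6 - 3 = 3$)
$l{\left(b \right)} = \frac{2 b}{3 + b}$ ($l{\left(b \right)} = \frac{b + b}{b + 3} = \frac{2 b}{3 + b}$)
$\left(107 + l{\left(-2 \right)}\right)^{2} = \left(107 + 2 \left(-2\right) \frac{1}{3 - 2}\right)^{2} = \left(107 + 2 \left(-2\right) 1^{-1}\right)^{2} = \left(107 + 2 \left(-2\right) 1\right)^{2} = \left(107 - 4\right)^{2} = 103^{2} = 10609$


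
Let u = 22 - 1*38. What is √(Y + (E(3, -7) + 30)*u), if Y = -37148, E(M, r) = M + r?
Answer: 2*I*√9391 ≈ 193.81*I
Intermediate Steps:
u = -16 (u = 22 - 38 = -16)
√(Y + (E(3, -7) + 30)*u) = √(-37148 + ((3 - 7) + 30)*(-16)) = √(-37148 + (-4 + 30)*(-16)) = √(-37148 + 26*(-16)) = √(-37148 - 416) = √(-37564) = 2*I*√9391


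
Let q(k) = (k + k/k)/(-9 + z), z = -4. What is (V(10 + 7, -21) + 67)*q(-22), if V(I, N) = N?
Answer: 966/13 ≈ 74.308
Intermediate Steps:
q(k) = -1/13 - k/13 (q(k) = (k + k/k)/(-9 - 4) = (k + 1)/(-13) = (1 + k)*(-1/13) = -1/13 - k/13)
(V(10 + 7, -21) + 67)*q(-22) = (-21 + 67)*(-1/13 - 1/13*(-22)) = 46*(-1/13 + 22/13) = 46*(21/13) = 966/13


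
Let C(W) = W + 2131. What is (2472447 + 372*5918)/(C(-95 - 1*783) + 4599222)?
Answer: 4673943/4600475 ≈ 1.0160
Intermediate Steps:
C(W) = 2131 + W
(2472447 + 372*5918)/(C(-95 - 1*783) + 4599222) = (2472447 + 372*5918)/((2131 + (-95 - 1*783)) + 4599222) = (2472447 + 2201496)/((2131 + (-95 - 783)) + 4599222) = 4673943/((2131 - 878) + 4599222) = 4673943/(1253 + 4599222) = 4673943/4600475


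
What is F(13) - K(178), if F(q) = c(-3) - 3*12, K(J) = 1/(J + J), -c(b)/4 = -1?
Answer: -11393/356 ≈ -32.003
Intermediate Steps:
c(b) = 4 (c(b) = -4*(-1) = 4)
K(J) = 1/(2*J)
F(q) = -32 (F(q) = 4 - 3*12 = 4 - 1*36 = 4 - 36 = -32)
F(13) - K(178) = -32 - 1/(2*178) = -32 - 1*1/356 = -32 - 1/356 = -11393/356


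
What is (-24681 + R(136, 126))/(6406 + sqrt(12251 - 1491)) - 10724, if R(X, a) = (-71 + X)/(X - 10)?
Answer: -27727669758935/2584642788 + 3109741*sqrt(2690)/2584642788 ≈ -10728.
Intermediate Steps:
R(X, a) = (-71 + X)/(-10 + X)
(-24681 + R(136, 126))/(6406 + sqrt(12251 - 1491)) - 10724 = (-24681 + (-71 + 136)/(-10 + 136))/(6406 + sqrt(12251 - 1491)) - 10724 = (-24681 + 65/126)/(6406 + sqrt(10760)) - 10724 = (-24681 + (1/126)*65)/(6406 + 2*sqrt(2690)) - 10724 = (-24681 + 65/126)/(6406 + 2*sqrt(2690)) - 10724 = -3109741/(126*(6406 + 2*sqrt(2690))) - 10724 = -10724 - 3109741/(126*(6406 + 2*sqrt(2690)))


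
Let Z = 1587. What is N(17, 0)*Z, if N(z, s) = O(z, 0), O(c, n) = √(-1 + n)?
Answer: 1587*I ≈ 1587.0*I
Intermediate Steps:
N(z, s) = I (N(z, s) = √(-1 + 0) = √(-1) = I)
N(17, 0)*Z = I*1587 = 1587*I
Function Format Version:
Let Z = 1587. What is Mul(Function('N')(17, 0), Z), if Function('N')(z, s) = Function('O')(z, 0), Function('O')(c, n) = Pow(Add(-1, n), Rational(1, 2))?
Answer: Mul(1587, I) ≈ Mul(1587.0, I)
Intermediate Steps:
Function('N')(z, s) = I (Function('N')(z, s) = Pow(Add(-1, 0), Rational(1, 2)) = Pow(-1, Rational(1, 2)) = I)
Mul(Function('N')(17, 0), Z) = Mul(I, 1587) = Mul(1587, I)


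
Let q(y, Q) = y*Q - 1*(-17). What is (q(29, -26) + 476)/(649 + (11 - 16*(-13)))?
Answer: -261/868 ≈ -0.30069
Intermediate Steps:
q(y, Q) = 17 + Q*y (q(y, Q) = Q*y + 17 = 17 + Q*y)
(q(29, -26) + 476)/(649 + (11 - 16*(-13))) = ((17 - 26*29) + 476)/(649 + (11 - 16*(-13))) = ((17 - 754) + 476)/(649 + (11 + 208)) = (-737 + 476)/(649 + 219) = -261/868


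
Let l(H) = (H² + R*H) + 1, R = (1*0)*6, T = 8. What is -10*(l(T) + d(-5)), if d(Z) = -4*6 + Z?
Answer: -360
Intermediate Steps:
d(Z) = -24 + Z
R = 0 (R = 0*6 = 0)
l(H) = 1 + H² (l(H) = (H² + 0*H) + 1 = (H² + 0) + 1 = H² + 1 = 1 + H²)
-10*(l(T) + d(-5)) = -10*((1 + 8²) + (-24 - 5)) = -10*((1 + 64) - 29) = -10*(65 - 29) = -10*36 = -360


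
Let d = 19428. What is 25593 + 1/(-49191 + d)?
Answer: 761724458/29763 ≈ 25593.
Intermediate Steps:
25593 + 1/(-49191 + d) = 25593 + 1/(-49191 + 19428) = 25593 + 1/(-29763) = 25593 - 1/29763 = 761724458/29763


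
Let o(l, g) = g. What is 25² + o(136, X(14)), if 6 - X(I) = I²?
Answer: 435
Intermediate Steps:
X(I) = 6 - I²
25² + o(136, X(14)) = 25² + (6 - 1*14²) = 625 + (6 - 1*196) = 625 + (6 - 196) = 625 - 190 = 435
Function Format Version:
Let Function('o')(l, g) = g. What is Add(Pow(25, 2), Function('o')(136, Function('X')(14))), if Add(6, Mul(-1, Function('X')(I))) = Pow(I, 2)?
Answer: 435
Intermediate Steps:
Function('X')(I) = Add(6, Mul(-1, Pow(I, 2)))
Add(Pow(25, 2), Function('o')(136, Function('X')(14))) = Add(Pow(25, 2), Add(6, Mul(-1, Pow(14, 2)))) = Add(625, Add(6, Mul(-1, 196))) = Add(625, Add(6, -196)) = Add(625, -190) = 435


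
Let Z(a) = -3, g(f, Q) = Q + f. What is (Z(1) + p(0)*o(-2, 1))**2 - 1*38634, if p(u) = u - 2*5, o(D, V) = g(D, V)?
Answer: -38585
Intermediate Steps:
o(D, V) = D + V (o(D, V) = V + D = D + V)
p(u) = -10 + u (p(u) = u - 10 = -10 + u)
(Z(1) + p(0)*o(-2, 1))**2 - 1*38634 = (-3 + (-10 + 0)*(-2 + 1))**2 - 1*38634 = (-3 - 10*(-1))**2 - 38634 = (-3 + 10)**2 - 38634 = 7**2 - 38634 = 49 - 38634 = -38585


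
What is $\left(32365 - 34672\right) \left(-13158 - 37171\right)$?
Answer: $116109003$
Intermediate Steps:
$\left(32365 - 34672\right) \left(-13158 - 37171\right) = \left(-2307\right) \left(-50329\right) = 116109003$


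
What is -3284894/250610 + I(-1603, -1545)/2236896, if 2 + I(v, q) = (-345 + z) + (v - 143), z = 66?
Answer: -3674237117747/280294253280 ≈ -13.109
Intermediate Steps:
I(v, q) = -424 + v (I(v, q) = -2 + ((-345 + 66) + (v - 143)) = -2 + (-279 + (-143 + v)) = -2 + (-422 + v) = -424 + v)
-3284894/250610 + I(-1603, -1545)/2236896 = -3284894/250610 + (-424 - 1603)/2236896 = -3284894*1/250610 - 2027*1/2236896 = -1642447/125305 - 2027/2236896 = -3674237117747/280294253280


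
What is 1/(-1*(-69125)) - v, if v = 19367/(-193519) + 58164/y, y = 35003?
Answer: -731193053291318/468235161627625 ≈ -1.5616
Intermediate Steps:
v = 10577936015/6773745557 (v = 19367/(-193519) + 58164/35003 = 19367*(-1/193519) + 58164*(1/35003) = -19367/193519 + 58164/35003 = 10577936015/6773745557 ≈ 1.5616)
1/(-1*(-69125)) - v = 1/(-1*(-69125)) - 1*10577936015/6773745557 = 1/69125 - 10577936015/6773745557 = -731193053291318/468235161627625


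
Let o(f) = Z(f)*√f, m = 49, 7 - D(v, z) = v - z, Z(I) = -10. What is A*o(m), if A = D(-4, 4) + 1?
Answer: -1120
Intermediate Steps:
D(v, z) = 7 + z - v (D(v, z) = 7 - (v - z) = 7 + (z - v) = 7 + z - v)
A = 16 (A = (7 + 4 - 1*(-4)) + 1 = (7 + 4 + 4) + 1 = 15 + 1 = 16)
o(f) = -10*√f
A*o(m) = 16*(-10*√49) = 16*(-10*7) = 16*(-70) = -1120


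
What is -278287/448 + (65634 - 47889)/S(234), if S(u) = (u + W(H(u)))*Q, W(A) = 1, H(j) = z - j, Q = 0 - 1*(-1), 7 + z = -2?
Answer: -11489537/21056 ≈ -545.67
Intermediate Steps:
z = -9 (z = -7 - 2 = -9)
Q = 1 (Q = 0 + 1 = 1)
H(j) = -9 - j
S(u) = 1 + u (S(u) = (u + 1)*1 = (1 + u)*1 = 1 + u)
-278287/448 + (65634 - 47889)/S(234) = -278287/448 + (65634 - 47889)/(1 + 234) = -278287*1/448 + 17745/235 = -278287/448 + 17745*(1/235) = -278287/448 + 3549/47 = -11489537/21056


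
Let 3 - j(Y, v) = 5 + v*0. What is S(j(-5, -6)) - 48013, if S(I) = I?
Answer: -48015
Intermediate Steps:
j(Y, v) = -2 (j(Y, v) = 3 - (5 + v*0) = 3 - (5 + 0) = 3 - 1*5 = 3 - 5 = -2)
S(j(-5, -6)) - 48013 = -2 - 48013 = -48015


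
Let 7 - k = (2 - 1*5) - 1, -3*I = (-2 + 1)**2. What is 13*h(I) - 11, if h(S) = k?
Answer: 132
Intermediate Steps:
I = -1/3 (I = -(-2 + 1)**2/3 = -1/3*(-1)**2 = -1/3*1 = -1/3 ≈ -0.33333)
k = 11 (k = 7 - ((2 - 1*5) - 1) = 7 - ((2 - 5) - 1) = 7 - (-3 - 1) = 7 - 1*(-4) = 7 + 4 = 11)
h(S) = 11
13*h(I) - 11 = 13*11 - 11 = 143 - 11 = 132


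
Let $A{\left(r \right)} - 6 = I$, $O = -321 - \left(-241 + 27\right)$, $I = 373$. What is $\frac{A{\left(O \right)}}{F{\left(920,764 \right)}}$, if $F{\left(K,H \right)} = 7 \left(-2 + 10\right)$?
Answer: $\frac{379}{56} \approx 6.7679$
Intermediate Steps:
$F{\left(K,H \right)} = 56$ ($F{\left(K,H \right)} = 7 \cdot 8 = 56$)
$O = -107$ ($O = -321 - -214 = -321 + 214 = -107$)
$A{\left(r \right)} = 379$ ($A{\left(r \right)} = 6 + 373 = 379$)
$\frac{A{\left(O \right)}}{F{\left(920,764 \right)}} = \frac{379}{56}$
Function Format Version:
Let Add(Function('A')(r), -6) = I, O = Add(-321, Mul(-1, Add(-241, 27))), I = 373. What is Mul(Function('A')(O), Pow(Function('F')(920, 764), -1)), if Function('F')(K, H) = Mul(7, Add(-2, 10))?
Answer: Rational(379, 56) ≈ 6.7679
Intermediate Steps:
Function('F')(K, H) = 56 (Function('F')(K, H) = Mul(7, 8) = 56)
O = -107 (O = Add(-321, Mul(-1, -214)) = Add(-321, 214) = -107)
Function('A')(r) = 379 (Function('A')(r) = Add(6, 373) = 379)
Mul(Function('A')(O), Pow(Function('F')(920, 764), -1)) = Mul(379, Pow(56, -1)) = Mul(379, Rational(1, 56)) = Rational(379, 56)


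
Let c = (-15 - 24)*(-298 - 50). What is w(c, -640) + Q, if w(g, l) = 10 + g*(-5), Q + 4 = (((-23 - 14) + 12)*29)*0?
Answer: -67854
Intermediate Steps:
c = 13572 (c = -39*(-348) = 13572)
Q = -4 (Q = -4 + (((-23 - 14) + 12)*29)*0 = -4 + ((-37 + 12)*29)*0 = -4 - 25*29*0 = -4 - 725*0 = -4 + 0 = -4)
w(g, l) = 10 - 5*g
w(c, -640) + Q = (10 - 5*13572) - 4 = (10 - 67860) - 4 = -67850 - 4 = -67854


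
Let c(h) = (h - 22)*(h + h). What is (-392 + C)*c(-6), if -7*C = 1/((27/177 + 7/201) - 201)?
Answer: -313663260912/2381437 ≈ -1.3171e+5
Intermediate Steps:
C = 11859/16670059 (C = -1/(7*((27/177 + 7/201) - 201)) = -1/(7*((27*(1/177) + 7*(1/201)) - 201)) = -1/(7*((9/59 + 7/201) - 201)) = -1/(7*(2222/11859 - 201)) = -1/(7*(-2381437/11859)) = -⅐*(-11859/2381437) = 11859/16670059 ≈ 0.00071140)
c(h) = 2*h*(-22 + h) (c(h) = (-22 + h)*(2*h) = 2*h*(-22 + h))
(-392 + C)*c(-6) = (-392 + 11859/16670059)*(2*(-6)*(-22 - 6)) = -13069302538*(-6)*(-28)/16670059 = -6534651269/16670059*336 = -313663260912/2381437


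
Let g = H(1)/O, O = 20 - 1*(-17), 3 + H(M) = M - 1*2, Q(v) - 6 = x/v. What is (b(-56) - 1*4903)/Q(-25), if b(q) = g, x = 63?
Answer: -4535375/3219 ≈ -1408.9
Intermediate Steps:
Q(v) = 6 + 63/v
H(M) = -5 + M (H(M) = -3 + (M - 1*2) = -3 + (M - 2) = -3 + (-2 + M) = -5 + M)
O = 37 (O = 20 + 17 = 37)
g = -4/37 (g = (-5 + 1)/37 = -4*1/37 = -4/37 ≈ -0.10811)
b(q) = -4/37
(b(-56) - 1*4903)/Q(-25) = (-4/37 - 1*4903)/(6 + 63/(-25)) = (-4/37 - 4903)/(6 + 63*(-1/25)) = -181415/(37*(6 - 63/25)) = -181415/(37*87/25) = -181415/37*25/87 = -4535375/3219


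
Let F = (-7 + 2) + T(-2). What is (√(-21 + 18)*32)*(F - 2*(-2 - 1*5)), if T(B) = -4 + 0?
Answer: 160*I*√3 ≈ 277.13*I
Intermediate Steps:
T(B) = -4
F = -9 (F = (-7 + 2) - 4 = -5 - 4 = -9)
(√(-21 + 18)*32)*(F - 2*(-2 - 1*5)) = (√(-21 + 18)*32)*(-9 - 2*(-2 - 1*5)) = (√(-3)*32)*(-9 - 2*(-2 - 5)) = ((I*√3)*32)*(-9 - 2*(-7)) = (32*I*√3)*(-9 - 1*(-14)) = (32*I*√3)*(-9 + 14) = (32*I*√3)*5 = 160*I*√3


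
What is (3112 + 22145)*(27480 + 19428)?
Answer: 1184755356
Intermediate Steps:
(3112 + 22145)*(27480 + 19428) = 25257*46908 = 1184755356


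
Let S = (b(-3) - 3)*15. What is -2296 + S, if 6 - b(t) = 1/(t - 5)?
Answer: -17993/8 ≈ -2249.1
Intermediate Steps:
b(t) = 6 - 1/(-5 + t) (b(t) = 6 - 1/(t - 5) = 6 - 1/(-5 + t))
S = 375/8 (S = ((-31 + 6*(-3))/(-5 - 3) - 3)*15 = ((-31 - 18)/(-8) - 3)*15 = (-⅛*(-49) - 3)*15 = (49/8 - 3)*15 = (25/8)*15 = 375/8 ≈ 46.875)
-2296 + S = -2296 + 375/8 = -17993/8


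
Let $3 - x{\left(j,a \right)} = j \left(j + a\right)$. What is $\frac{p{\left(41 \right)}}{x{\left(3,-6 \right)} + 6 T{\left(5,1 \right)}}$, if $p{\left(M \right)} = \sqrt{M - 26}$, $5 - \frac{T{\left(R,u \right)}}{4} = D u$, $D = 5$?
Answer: $\frac{\sqrt{15}}{12} \approx 0.32275$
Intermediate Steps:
$x{\left(j,a \right)} = 3 - j \left(a + j\right)$ ($x{\left(j,a \right)} = 3 - j \left(j + a\right) = 3 - j \left(a + j\right)$)
$T{\left(R,u \right)} = 20 - 20 u$ ($T{\left(R,u \right)} = 20 - 4 \cdot 5 u = 20 - 20 u$)
$p{\left(M \right)} = \sqrt{-26 + M}$
$\frac{p{\left(41 \right)}}{x{\left(3,-6 \right)} + 6 T{\left(5,1 \right)}} = \frac{\sqrt{-26 + 41}}{\left(3 - 3^{2} - \left(-6\right) 3\right) + 6 \left(20 - 20\right)} = \frac{\sqrt{15}}{\left(3 - 9 + 18\right) + 6 \left(20 - 20\right)} = \frac{\sqrt{15}}{\left(3 - 9 + 18\right) + 6 \cdot 0} = \frac{\sqrt{15}}{12 + 0} = \frac{\sqrt{15}}{12}$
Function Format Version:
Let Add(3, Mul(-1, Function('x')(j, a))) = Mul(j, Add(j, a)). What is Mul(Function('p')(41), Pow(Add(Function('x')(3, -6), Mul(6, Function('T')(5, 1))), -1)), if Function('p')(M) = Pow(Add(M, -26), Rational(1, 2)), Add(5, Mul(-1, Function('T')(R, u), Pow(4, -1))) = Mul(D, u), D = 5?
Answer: Mul(Rational(1, 12), Pow(15, Rational(1, 2))) ≈ 0.32275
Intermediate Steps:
Function('x')(j, a) = Add(3, Mul(-1, j, Add(a, j))) (Function('x')(j, a) = Add(3, Mul(-1, Mul(j, Add(j, a)))) = Add(3, Mul(-1, Mul(j, Add(a, j)))) = Add(3, Mul(-1, j, Add(a, j))))
Function('T')(R, u) = Add(20, Mul(-20, u)) (Function('T')(R, u) = Add(20, Mul(-4, Mul(5, u))) = Add(20, Mul(-20, u)))
Function('p')(M) = Pow(Add(-26, M), Rational(1, 2))
Mul(Function('p')(41), Pow(Add(Function('x')(3, -6), Mul(6, Function('T')(5, 1))), -1)) = Mul(Pow(Add(-26, 41), Rational(1, 2)), Pow(Add(Add(3, Mul(-1, Pow(3, 2)), Mul(-1, -6, 3)), Mul(6, Add(20, Mul(-20, 1)))), -1)) = Mul(Pow(15, Rational(1, 2)), Pow(Add(Add(3, Mul(-1, 9), 18), Mul(6, Add(20, -20))), -1)) = Mul(Pow(15, Rational(1, 2)), Pow(Add(Add(3, -9, 18), Mul(6, 0)), -1)) = Mul(Pow(15, Rational(1, 2)), Pow(Add(12, 0), -1)) = Mul(Pow(15, Rational(1, 2)), Pow(12, -1)) = Mul(Pow(15, Rational(1, 2)), Rational(1, 12)) = Mul(Rational(1, 12), Pow(15, Rational(1, 2)))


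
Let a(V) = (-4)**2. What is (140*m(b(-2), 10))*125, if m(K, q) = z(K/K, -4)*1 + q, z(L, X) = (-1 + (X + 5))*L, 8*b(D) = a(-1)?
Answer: 175000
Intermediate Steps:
a(V) = 16
b(D) = 2 (b(D) = (1/8)*16 = 2)
z(L, X) = L*(4 + X) (z(L, X) = (-1 + (5 + X))*L = (4 + X)*L = L*(4 + X))
m(K, q) = q (m(K, q) = ((K/K)*(4 - 4))*1 + q = (1*0)*1 + q = 0*1 + q = 0 + q = q)
(140*m(b(-2), 10))*125 = (140*10)*125 = 1400*125 = 175000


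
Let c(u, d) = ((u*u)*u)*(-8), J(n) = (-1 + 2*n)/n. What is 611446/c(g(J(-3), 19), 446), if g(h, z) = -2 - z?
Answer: 305723/37044 ≈ 8.2530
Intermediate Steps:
J(n) = (-1 + 2*n)/n
c(u, d) = -8*u³ (c(u, d) = (u²*u)*(-8) = u³*(-8) = -8*u³)
611446/c(g(J(-3), 19), 446) = 611446/((-8*(-2 - 1*19)³)) = 611446/((-8*(-2 - 19)³)) = 611446/((-8*(-21)³)) = 611446/((-8*(-9261))) = 611446/74088 = 611446*(1/74088) = 305723/37044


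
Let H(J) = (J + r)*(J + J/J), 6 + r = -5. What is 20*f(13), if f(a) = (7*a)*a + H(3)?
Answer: 23020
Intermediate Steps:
r = -11 (r = -6 - 5 = -11)
H(J) = (1 + J)*(-11 + J) (H(J) = (J - 11)*(J + J/J) = (-11 + J)*(J + 1) = (-11 + J)*(1 + J) = (1 + J)*(-11 + J))
f(a) = -32 + 7*a² (f(a) = (7*a)*a + (-11 + 3² - 10*3) = 7*a² + (-11 + 9 - 30) = 7*a² - 32 = -32 + 7*a²)
20*f(13) = 20*(-32 + 7*13²) = 20*(-32 + 7*169) = 20*(-32 + 1183) = 20*1151 = 23020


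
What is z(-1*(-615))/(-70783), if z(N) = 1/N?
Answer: -1/43531545 ≈ -2.2972e-8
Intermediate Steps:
z(-1*(-615))/(-70783) = 1/(-1*(-615)*(-70783)) = -1/70783/615 = (1/615)*(-1/70783) = -1/43531545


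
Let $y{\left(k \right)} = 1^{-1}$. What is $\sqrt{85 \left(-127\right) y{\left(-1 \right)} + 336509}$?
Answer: $\sqrt{325714} \approx 570.71$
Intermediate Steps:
$y{\left(k \right)} = 1$
$\sqrt{85 \left(-127\right) y{\left(-1 \right)} + 336509} = \sqrt{85 \left(-127\right) 1 + 336509} = \sqrt{\left(-10795\right) 1 + 336509} = \sqrt{-10795 + 336509} = \sqrt{325714}$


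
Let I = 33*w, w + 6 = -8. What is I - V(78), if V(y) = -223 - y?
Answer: -161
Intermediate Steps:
w = -14 (w = -6 - 8 = -14)
I = -462 (I = 33*(-14) = -462)
I - V(78) = -462 - (-223 - 1*78) = -462 - (-223 - 78) = -462 - 1*(-301) = -462 + 301 = -161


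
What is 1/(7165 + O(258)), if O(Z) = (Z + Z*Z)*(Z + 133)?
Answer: 1/26134567 ≈ 3.8264e-8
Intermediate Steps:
O(Z) = (133 + Z)*(Z + Z²) (O(Z) = (Z + Z²)*(133 + Z) = (133 + Z)*(Z + Z²))
1/(7165 + O(258)) = 1/(7165 + 258*(133 + 258² + 134*258)) = 1/(7165 + 258*(133 + 66564 + 34572)) = 1/(7165 + 258*101269) = 1/(7165 + 26127402) = 1/26134567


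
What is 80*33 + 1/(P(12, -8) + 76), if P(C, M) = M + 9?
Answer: 203281/77 ≈ 2640.0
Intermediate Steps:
P(C, M) = 9 + M
80*33 + 1/(P(12, -8) + 76) = 80*33 + 1/((9 - 8) + 76) = 2640 + 1/(1 + 76) = 2640 + 1/77 = 203281/77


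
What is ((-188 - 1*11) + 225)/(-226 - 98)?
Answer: -13/162 ≈ -0.080247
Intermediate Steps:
((-188 - 1*11) + 225)/(-226 - 98) = ((-188 - 11) + 225)/(-324) = (-199 + 225)*(-1/324) = 26*(-1/324) = -13/162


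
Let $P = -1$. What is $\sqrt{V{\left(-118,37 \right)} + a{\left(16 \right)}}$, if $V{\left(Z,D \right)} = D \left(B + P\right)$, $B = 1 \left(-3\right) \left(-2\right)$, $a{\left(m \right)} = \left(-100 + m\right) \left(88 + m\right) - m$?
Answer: $i \sqrt{8567} \approx 92.558 i$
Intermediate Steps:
$a{\left(m \right)} = - m + \left(-100 + m\right) \left(88 + m\right)$
$B = 6$ ($B = \left(-3\right) \left(-2\right) = 6$)
$V{\left(Z,D \right)} = 5 D$ ($V{\left(Z,D \right)} = D \left(6 - 1\right) = D 5 = 5 D$)
$\sqrt{V{\left(-118,37 \right)} + a{\left(16 \right)}} = \sqrt{5 \cdot 37 - \left(9008 - 256\right)} = \sqrt{185 - 8752} = \sqrt{-8567} = i \sqrt{8567}$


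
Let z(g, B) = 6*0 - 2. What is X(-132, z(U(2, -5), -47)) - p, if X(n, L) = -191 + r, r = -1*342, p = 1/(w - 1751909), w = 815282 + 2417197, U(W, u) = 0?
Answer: -789143811/1480570 ≈ -533.00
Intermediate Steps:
w = 3232479
z(g, B) = -2 (z(g, B) = 0 - 2 = -2)
p = 1/1480570 (p = 1/(3232479 - 1751909) = 1/1480570 ≈ 6.7542e-7)
r = -342
X(n, L) = -533 (X(n, L) = -191 - 342 = -533)
X(-132, z(U(2, -5), -47)) - p = -533 - 1*1/1480570 = -533 - 1/1480570 = -789143811/1480570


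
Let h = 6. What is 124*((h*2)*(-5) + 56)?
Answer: -496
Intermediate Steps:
124*((h*2)*(-5) + 56) = 124*((6*2)*(-5) + 56) = 124*(12*(-5) + 56) = 124*(-60 + 56) = 124*(-4) = -496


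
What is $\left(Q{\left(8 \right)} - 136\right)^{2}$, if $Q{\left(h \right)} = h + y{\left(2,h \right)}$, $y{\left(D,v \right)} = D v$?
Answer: $12544$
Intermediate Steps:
$Q{\left(h \right)} = 3 h$ ($Q{\left(h \right)} = h + 2 h = 3 h$)
$\left(Q{\left(8 \right)} - 136\right)^{2} = \left(3 \cdot 8 - 136\right)^{2} = \left(24 - 136\right)^{2} = \left(-112\right)^{2} = 12544$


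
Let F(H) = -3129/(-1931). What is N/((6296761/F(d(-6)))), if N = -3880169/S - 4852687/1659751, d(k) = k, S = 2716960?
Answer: -61405595087894631/54830936919378347987360 ≈ -1.1199e-6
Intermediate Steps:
N = -19624670849439/4509477076960 (N = -3880169/2716960 - 4852687/1659751 = -19624670849439/4509477076960 ≈ -4.3519)
F(H) = 3129/1931 (F(H) = -3129*(-1/1931) = 3129/1931)
N/((6296761/F(d(-6)))) = -19624670849439/(4509477076960*(6296761/(3129/1931))) = -19624670849439/(4509477076960*(6296761*(1931/3129))) = -19624670849439/(4509477076960*12159045491/3129) = -19624670849439/4509477076960*3129/12159045491 = -61405595087894631/54830936919378347987360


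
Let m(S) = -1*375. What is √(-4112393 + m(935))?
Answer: 8*I*√64262 ≈ 2028.0*I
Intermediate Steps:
m(S) = -375
√(-4112393 + m(935)) = √(-4112393 - 375) = √(-4112768) = 8*I*√64262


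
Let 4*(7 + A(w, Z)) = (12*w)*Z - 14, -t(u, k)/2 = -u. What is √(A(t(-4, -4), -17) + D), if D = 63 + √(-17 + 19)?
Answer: √(1842 + 4*√2)/2 ≈ 21.492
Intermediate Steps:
t(u, k) = 2*u (t(u, k) = -(-2)*u = 2*u)
A(w, Z) = -21/2 + 3*Z*w (A(w, Z) = -7 + ((12*w)*Z - 14)/4 = -7 + (12*Z*w - 14)/4 = -7 + (-14 + 12*Z*w)/4 = -7 + (-7/2 + 3*Z*w) = -21/2 + 3*Z*w)
D = 63 + √2 ≈ 64.414
√(A(t(-4, -4), -17) + D) = √((-21/2 + 3*(-17)*(2*(-4))) + (63 + √2)) = √((-21/2 + 3*(-17)*(-8)) + (63 + √2)) = √((-21/2 + 408) + (63 + √2)) = √(795/2 + (63 + √2)) = √(921/2 + √2)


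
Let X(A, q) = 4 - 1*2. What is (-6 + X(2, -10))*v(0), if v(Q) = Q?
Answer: 0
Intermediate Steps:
X(A, q) = 2 (X(A, q) = 4 - 2 = 2)
(-6 + X(2, -10))*v(0) = (-6 + 2)*0 = -4*0 = 0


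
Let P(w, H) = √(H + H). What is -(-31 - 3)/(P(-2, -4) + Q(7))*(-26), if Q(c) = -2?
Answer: 442/3 + 442*I*√2/3 ≈ 147.33 + 208.36*I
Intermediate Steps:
P(w, H) = √2*√H (P(w, H) = √(2*H) = √2*√H)
-(-31 - 3)/(P(-2, -4) + Q(7))*(-26) = -(-31 - 3)/(√2*√(-4) - 2)*(-26) = -(-34/(√2*(2*I) - 2))*(-26) = -(-34/(2*I*√2 - 2))*(-26) = -(-34/(-2 + 2*I*√2))*(-26) = -884/(-2 + 2*I*√2)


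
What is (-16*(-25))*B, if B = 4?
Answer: 1600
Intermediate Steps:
(-16*(-25))*B = -16*(-25)*4 = 400*4 = 1600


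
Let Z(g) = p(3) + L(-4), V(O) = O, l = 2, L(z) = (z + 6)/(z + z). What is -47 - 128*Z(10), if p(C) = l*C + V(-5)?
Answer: -143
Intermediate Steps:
L(z) = (6 + z)/(2*z) (L(z) = (6 + z)/((2*z)) = (6 + z)*(1/(2*z)) = (6 + z)/(2*z))
p(C) = -5 + 2*C (p(C) = 2*C - 5 = -5 + 2*C)
Z(g) = ¾ (Z(g) = (-5 + 2*3) + (½)*(6 - 4)/(-4) = (-5 + 6) + (½)*(-¼)*2 = 1 - ¼ = ¾)
-47 - 128*Z(10) = -47 - 128*¾ = -47 - 96 = -143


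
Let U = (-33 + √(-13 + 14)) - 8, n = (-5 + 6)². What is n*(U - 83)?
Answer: -123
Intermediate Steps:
n = 1 (n = 1² = 1)
U = -40 (U = (-33 + √1) - 8 = (-33 + 1) - 8 = -32 - 8 = -40)
n*(U - 83) = 1*(-40 - 83) = 1*(-123) = -123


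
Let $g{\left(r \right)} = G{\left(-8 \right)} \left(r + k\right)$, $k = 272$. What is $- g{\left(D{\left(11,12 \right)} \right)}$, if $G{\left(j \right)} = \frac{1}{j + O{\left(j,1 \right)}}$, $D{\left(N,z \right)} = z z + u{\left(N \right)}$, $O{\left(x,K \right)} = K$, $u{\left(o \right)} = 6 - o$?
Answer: $\frac{411}{7} \approx 58.714$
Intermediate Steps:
$D{\left(N,z \right)} = 6 + z^{2} - N$ ($D{\left(N,z \right)} = z z - \left(-6 + N\right) = z^{2} - \left(-6 + N\right) = 6 + z^{2} - N$)
$G{\left(j \right)} = \frac{1}{1 + j}$ ($G{\left(j \right)} = \frac{1}{j + 1} = \frac{1}{1 + j}$)
$g{\left(r \right)} = - \frac{272}{7} - \frac{r}{7}$ ($g{\left(r \right)} = \frac{r + 272}{1 - 8} = \frac{272 + r}{-7} = - \frac{272 + r}{7} = - \frac{272}{7} - \frac{r}{7}$)
$- g{\left(D{\left(11,12 \right)} \right)} = - (- \frac{272}{7} - \frac{6 + 12^{2} - 11}{7}) = - (- \frac{272}{7} - \frac{6 + 144 - 11}{7}) = - (- \frac{272}{7} - \frac{139}{7}) = \left(-1\right) \left(- \frac{411}{7}\right) = \frac{411}{7}$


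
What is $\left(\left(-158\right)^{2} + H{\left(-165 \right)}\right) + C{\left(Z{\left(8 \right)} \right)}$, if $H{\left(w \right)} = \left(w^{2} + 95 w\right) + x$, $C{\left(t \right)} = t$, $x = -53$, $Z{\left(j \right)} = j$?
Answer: $36469$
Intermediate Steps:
$H{\left(w \right)} = -53 + w^{2} + 95 w$ ($H{\left(w \right)} = \left(w^{2} + 95 w\right) - 53 = -53 + w^{2} + 95 w$)
$\left(\left(-158\right)^{2} + H{\left(-165 \right)}\right) + C{\left(Z{\left(8 \right)} \right)} = \left(\left(-158\right)^{2} + \left(-53 + \left(-165\right)^{2} + 95 \left(-165\right)\right)\right) + 8 = \left(24964 - -11497\right) + 8 = \left(24964 + 11497\right) + 8 = 36461 + 8 = 36469$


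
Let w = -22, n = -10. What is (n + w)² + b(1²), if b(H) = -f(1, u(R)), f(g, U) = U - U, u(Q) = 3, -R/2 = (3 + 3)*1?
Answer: 1024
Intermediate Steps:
R = -12 (R = -2*(3 + 3) = -12 ≈ -12.000)
f(g, U) = 0
b(H) = 0 (b(H) = -1*0 = 0)
(n + w)² + b(1²) = (-10 - 22)² + 0 = (-32)² + 0 = 1024 + 0 = 1024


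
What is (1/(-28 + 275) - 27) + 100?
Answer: 18032/247 ≈ 73.004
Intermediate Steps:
(1/(-28 + 275) - 27) + 100 = (1/247 - 27) + 100 = -6668/247 + 100 = 18032/247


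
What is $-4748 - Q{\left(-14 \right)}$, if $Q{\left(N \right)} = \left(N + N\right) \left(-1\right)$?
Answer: $-4776$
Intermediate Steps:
$Q{\left(N \right)} = - 2 N$ ($Q{\left(N \right)} = 2 N \left(-1\right) = - 2 N$)
$-4748 - Q{\left(-14 \right)} = -4748 - \left(-2\right) \left(-14\right) = -4748 - 28 = -4776$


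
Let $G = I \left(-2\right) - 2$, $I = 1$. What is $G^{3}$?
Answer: $-64$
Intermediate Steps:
$G = -4$ ($G = 1 \left(-2\right) - 2 = -2 - 2 = -4$)
$G^{3} = \left(-4\right)^{3} = -64$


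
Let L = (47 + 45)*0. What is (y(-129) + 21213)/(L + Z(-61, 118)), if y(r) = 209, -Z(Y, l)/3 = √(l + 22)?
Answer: -10711*√35/105 ≈ -603.50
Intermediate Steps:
Z(Y, l) = -3*√(22 + l) (Z(Y, l) = -3*√(l + 22) = -3*√(22 + l))
L = 0 (L = 92*0 = 0)
(y(-129) + 21213)/(L + Z(-61, 118)) = (209 + 21213)/(0 - 3*√(22 + 118)) = 21422/(0 - 6*√35) = 21422/((-6*√35)) = 21422*(-√35/210) = -10711*√35/105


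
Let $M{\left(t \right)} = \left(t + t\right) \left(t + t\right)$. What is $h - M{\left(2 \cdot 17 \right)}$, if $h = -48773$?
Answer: $-53397$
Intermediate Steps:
$M{\left(t \right)} = 4 t^{2}$ ($M{\left(t \right)} = 2 t 2 t = 4 t^{2}$)
$h - M{\left(2 \cdot 17 \right)} = -48773 - 4 \left(2 \cdot 17\right)^{2} = -48773 - 4 \cdot 34^{2} = -48773 - 4 \cdot 1156 = -48773 - 4624 = -53397$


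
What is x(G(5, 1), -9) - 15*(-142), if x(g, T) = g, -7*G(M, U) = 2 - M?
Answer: 14913/7 ≈ 2130.4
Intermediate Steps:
G(M, U) = -2/7 + M/7 (G(M, U) = -(2 - M)/7 = -2/7 + M/7)
x(G(5, 1), -9) - 15*(-142) = (-2/7 + (⅐)*5) - 15*(-142) = (-2/7 + 5/7) + 2130 = 3/7 + 2130 = 14913/7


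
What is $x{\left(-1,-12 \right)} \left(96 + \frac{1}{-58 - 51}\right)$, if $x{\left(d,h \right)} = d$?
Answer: $- \frac{10463}{109} \approx -95.991$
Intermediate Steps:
$x{\left(-1,-12 \right)} \left(96 + \frac{1}{-58 - 51}\right) = - (96 + \frac{1}{-58 - 51}) = - (96 + \frac{1}{-109}) = - (96 - \frac{1}{109}) = \left(-1\right) \frac{10463}{109} = - \frac{10463}{109}$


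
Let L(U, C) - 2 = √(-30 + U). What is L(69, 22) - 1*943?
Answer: -941 + √39 ≈ -934.75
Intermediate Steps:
L(U, C) = 2 + √(-30 + U)
L(69, 22) - 1*943 = (2 + √(-30 + 69)) - 1*943 = (2 + √39) - 943 = -941 + √39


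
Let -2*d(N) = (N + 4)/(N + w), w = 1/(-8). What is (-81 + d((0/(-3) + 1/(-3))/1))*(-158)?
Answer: 12166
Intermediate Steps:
w = -⅛ ≈ -0.12500
d(N) = -(4 + N)/(2*(-⅛ + N)) (d(N) = -(N + 4)/(2*(N - ⅛)) = -(4 + N)/(2*(-⅛ + N)))
(-81 + d((0/(-3) + 1/(-3))/1))*(-158) = (-81 + 4*(-4 - (0/(-3) + 1/(-3))/1)/(-1 + 8*((0/(-3) + 1/(-3))/1)))*(-158) = (-81 + 4*(-4 - (0*(-⅓) + 1*(-⅓)))/(-1 + 8*((0*(-⅓) + 1*(-⅓))*1)))*(-158) = (-81 + 4*(-4 - (0 - ⅓))/(-1 + 8*((0 - ⅓)*1)))*(-158) = (-81 + 4*(-4 - (-1)/3)/(-1 + 8*(-⅓*1)))*(-158) = (-81 + 4*(-4 - 1*(-⅓))/(-1 + 8*(-⅓)))*(-158) = (-81 + 4*(-4 + ⅓)/(-1 - 8/3))*(-158) = (-81 + 4*(-11/3)/(-11/3))*(-158) = (-81 + 4*(-3/11)*(-11/3))*(-158) = (-81 + 4)*(-158) = -77*(-158) = 12166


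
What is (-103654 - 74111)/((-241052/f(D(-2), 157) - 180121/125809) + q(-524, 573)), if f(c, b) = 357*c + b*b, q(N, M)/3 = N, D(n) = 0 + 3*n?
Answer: 167785460323565/1495209742217 ≈ 112.22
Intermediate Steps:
D(n) = 3*n
q(N, M) = 3*N
f(c, b) = b**2 + 357*c (f(c, b) = 357*c + b**2 = b**2 + 357*c)
(-103654 - 74111)/((-241052/f(D(-2), 157) - 180121/125809) + q(-524, 573)) = (-103654 - 74111)/((-241052/(157**2 + 357*(3*(-2))) - 180121/125809) + 3*(-524)) = -177765/((-241052/(24649 + 357*(-6)) - 180121*1/125809) - 1572) = -177765/((-241052/(24649 - 2142) - 180121/125809) - 1572) = -177765/((-241052/22507 - 180121/125809) - 1572) = -177765/(-34380494415/2831583163 - 1572) = -177765/(-4485629226651/2831583163) = -177765*(-2831583163/4485629226651) = 167785460323565/1495209742217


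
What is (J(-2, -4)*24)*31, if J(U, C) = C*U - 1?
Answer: 5208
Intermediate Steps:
J(U, C) = -1 + C*U
(J(-2, -4)*24)*31 = ((-1 - 4*(-2))*24)*31 = ((-1 + 8)*24)*31 = (7*24)*31 = 168*31 = 5208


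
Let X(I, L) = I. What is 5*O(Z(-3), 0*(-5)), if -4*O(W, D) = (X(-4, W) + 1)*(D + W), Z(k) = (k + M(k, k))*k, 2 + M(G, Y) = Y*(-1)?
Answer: 45/2 ≈ 22.500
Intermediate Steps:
M(G, Y) = -2 - Y (M(G, Y) = -2 + Y*(-1) = -2 - Y)
Z(k) = -2*k (Z(k) = (k + (-2 - k))*k = -2*k)
O(W, D) = 3*D/4 + 3*W/4 (O(W, D) = -(-4 + 1)*(D + W)/4 = -(-3)*(D + W)/4 = -(-3*D - 3*W)/4 = 3*D/4 + 3*W/4)
5*O(Z(-3), 0*(-5)) = 5*(3*(0*(-5))/4 + 3*(-2*(-3))/4) = 5*((¾)*0 + (¾)*6) = 5*(0 + 9/2) = 5*(9/2) = 45/2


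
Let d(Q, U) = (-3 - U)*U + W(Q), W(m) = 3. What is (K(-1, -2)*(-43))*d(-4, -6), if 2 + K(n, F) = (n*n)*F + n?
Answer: -3225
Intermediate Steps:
d(Q, U) = 3 + U*(-3 - U) (d(Q, U) = (-3 - U)*U + 3 = U*(-3 - U) + 3 = 3 + U*(-3 - U))
K(n, F) = -2 + n + F*n² (K(n, F) = -2 + ((n*n)*F + n) = -2 + (n²*F + n) = -2 + (F*n² + n) = -2 + (n + F*n²) = -2 + n + F*n²)
(K(-1, -2)*(-43))*d(-4, -6) = ((-2 - 1 - 2*(-1)²)*(-43))*(3 - 1*(-6)² - 3*(-6)) = ((-2 - 1 - 2*1)*(-43))*(3 - 1*36 + 18) = ((-2 - 1 - 2)*(-43))*(3 - 36 + 18) = -5*(-43)*(-15) = 215*(-15) = -3225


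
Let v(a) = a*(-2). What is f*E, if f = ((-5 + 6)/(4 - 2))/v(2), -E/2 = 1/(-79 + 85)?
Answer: 1/24 ≈ 0.041667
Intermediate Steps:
v(a) = -2*a
E = -⅓ (E = -2/(-79 + 85) = -2/6 = -2*⅙ = -⅓ ≈ -0.33333)
f = -⅛ (f = ((-5 + 6)/(4 - 2))/((-2*2)) = (1/2)/(-4) = (1*(½))*(-¼) = (½)*(-¼) = -⅛ ≈ -0.12500)
f*E = -⅛*(-⅓) = 1/24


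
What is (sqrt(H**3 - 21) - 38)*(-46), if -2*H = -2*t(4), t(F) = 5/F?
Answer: 1748 - 23*I*sqrt(1219)/4 ≈ 1748.0 - 200.76*I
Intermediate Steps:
H = 5/4 (H = -(-1)*5/4 = -1/2*(-5/2) = 5/4 ≈ 1.2500)
(sqrt(H**3 - 21) - 38)*(-46) = (sqrt((5/4)**3 - 21) - 38)*(-46) = (sqrt(125/64 - 21) - 38)*(-46) = (sqrt(-1219/64) - 38)*(-46) = (I*sqrt(1219)/8 - 38)*(-46) = (-38 + I*sqrt(1219)/8)*(-46) = 1748 - 23*I*sqrt(1219)/4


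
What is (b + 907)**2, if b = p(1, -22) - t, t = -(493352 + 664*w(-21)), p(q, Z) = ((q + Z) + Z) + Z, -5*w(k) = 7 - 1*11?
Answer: 6118825587876/25 ≈ 2.4475e+11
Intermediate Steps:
w(k) = 4/5 (w(k) = -(7 - 1*11)/5 = -(7 - 11)/5 = -1/5*(-4) = 4/5)
p(q, Z) = q + 3*Z (p(q, Z) = ((Z + q) + Z) + Z = (q + 2*Z) + Z = q + 3*Z)
t = -2469416/5 (t = -664/(1/(4/5 + 743)) = -664/(1/(3719/5)) = -664/5/3719 = -664*3719/5 = -2469416/5 ≈ -4.9388e+5)
b = 2469091/5 (b = (1 + 3*(-22)) - 1*(-2469416/5) = (1 - 66) + 2469416/5 = -65 + 2469416/5 = 2469091/5 ≈ 4.9382e+5)
(b + 907)**2 = (2469091/5 + 907)**2 = (2473626/5)**2 = 6118825587876/25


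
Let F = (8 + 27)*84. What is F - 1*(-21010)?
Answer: 23950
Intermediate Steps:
F = 2940 (F = 35*84 = 2940)
F - 1*(-21010) = 2940 - 1*(-21010) = 2940 + 21010 = 23950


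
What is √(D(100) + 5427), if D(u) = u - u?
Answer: 9*√67 ≈ 73.668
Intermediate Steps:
D(u) = 0
√(D(100) + 5427) = √(0 + 5427) = √5427 = 9*√67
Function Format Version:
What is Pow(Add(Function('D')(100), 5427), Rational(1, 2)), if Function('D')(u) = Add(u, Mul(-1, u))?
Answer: Mul(9, Pow(67, Rational(1, 2))) ≈ 73.668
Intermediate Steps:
Function('D')(u) = 0
Pow(Add(Function('D')(100), 5427), Rational(1, 2)) = Pow(Add(0, 5427), Rational(1, 2)) = Pow(5427, Rational(1, 2)) = Mul(9, Pow(67, Rational(1, 2)))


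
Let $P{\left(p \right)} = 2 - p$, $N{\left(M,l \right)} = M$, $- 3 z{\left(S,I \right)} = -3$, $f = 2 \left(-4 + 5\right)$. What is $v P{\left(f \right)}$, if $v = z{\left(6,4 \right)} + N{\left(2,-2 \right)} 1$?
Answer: $0$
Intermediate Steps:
$f = 2$ ($f = 2 \cdot 1 = 2$)
$z{\left(S,I \right)} = 1$ ($z{\left(S,I \right)} = \left(- \frac{1}{3}\right) \left(-3\right) = 1$)
$v = 3$ ($v = 1 + 2 \cdot 1 = 1 + 2 = 3$)
$v P{\left(f \right)} = 3 \left(2 - 2\right) = 3 \cdot 0 = 0$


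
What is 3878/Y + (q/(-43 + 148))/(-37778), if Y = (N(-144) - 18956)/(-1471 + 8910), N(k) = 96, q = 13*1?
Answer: -220063128158/143868795 ≈ -1529.6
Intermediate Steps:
q = 13
Y = -18860/7439 (Y = (96 - 18956)/(-1471 + 8910) = -18860/7439 ≈ -2.5353)
3878/Y + (q/(-43 + 148))/(-37778) = 3878/(-18860/7439) + (13/(-43 + 148))/(-37778) = 3878*(-7439/18860) + (13/105)*(-1/37778) = -14424221/9430 + ((1/105)*13)*(-1/37778) = -14424221/9430 + (13/105)*(-1/37778) = -14424221/9430 - 1/305130 = -220063128158/143868795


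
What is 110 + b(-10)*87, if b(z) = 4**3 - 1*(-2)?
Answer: 5852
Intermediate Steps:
b(z) = 66 (b(z) = 64 + 2 = 66)
110 + b(-10)*87 = 110 + 66*87 = 110 + 5742 = 5852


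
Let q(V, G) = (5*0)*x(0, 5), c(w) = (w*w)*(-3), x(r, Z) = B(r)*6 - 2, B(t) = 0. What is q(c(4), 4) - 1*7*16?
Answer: -112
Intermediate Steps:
x(r, Z) = -2 (x(r, Z) = 0*6 - 2 = 0 - 2 = -2)
c(w) = -3*w² (c(w) = w²*(-3) = -3*w²)
q(V, G) = 0 (q(V, G) = (5*0)*(-2) = 0*(-2) = 0)
q(c(4), 4) - 1*7*16 = 0 - 1*7*16 = 0 - 7*16 = 0 - 112 = -112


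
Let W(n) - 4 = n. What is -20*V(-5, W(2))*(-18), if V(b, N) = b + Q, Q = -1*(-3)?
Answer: -720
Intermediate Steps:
Q = 3
W(n) = 4 + n
V(b, N) = 3 + b (V(b, N) = b + 3 = 3 + b)
-20*V(-5, W(2))*(-18) = -20*(3 - 5)*(-18) = -20*(-2)*(-18) = 40*(-18) = -720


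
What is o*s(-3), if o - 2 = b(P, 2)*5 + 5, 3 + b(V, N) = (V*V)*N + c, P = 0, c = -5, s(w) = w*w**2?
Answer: 891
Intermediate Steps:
s(w) = w**3
b(V, N) = -8 + N*V**2 (b(V, N) = -3 + ((V*V)*N - 5) = -3 + (V**2*N - 5) = -3 + (N*V**2 - 5) = -3 + (-5 + N*V**2) = -8 + N*V**2)
o = -33 (o = 2 + ((-8 + 2*0**2)*5 + 5) = 2 + ((-8 + 2*0)*5 + 5) = 2 + ((-8 + 0)*5 + 5) = 2 + (-8*5 + 5) = 2 + (-40 + 5) = 2 - 35 = -33)
o*s(-3) = -33*(-3)**3 = -33*(-27) = 891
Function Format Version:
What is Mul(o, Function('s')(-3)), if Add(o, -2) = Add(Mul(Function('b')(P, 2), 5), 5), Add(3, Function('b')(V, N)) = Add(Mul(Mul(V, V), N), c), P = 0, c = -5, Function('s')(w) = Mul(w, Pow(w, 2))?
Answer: 891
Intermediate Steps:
Function('s')(w) = Pow(w, 3)
Function('b')(V, N) = Add(-8, Mul(N, Pow(V, 2))) (Function('b')(V, N) = Add(-3, Add(Mul(Mul(V, V), N), -5)) = Add(-3, Add(Mul(Pow(V, 2), N), -5)) = Add(-3, Add(Mul(N, Pow(V, 2)), -5)) = Add(-3, Add(-5, Mul(N, Pow(V, 2)))) = Add(-8, Mul(N, Pow(V, 2))))
o = -33 (o = Add(2, Add(Mul(Add(-8, Mul(2, Pow(0, 2))), 5), 5)) = Add(2, Add(Mul(Add(-8, Mul(2, 0)), 5), 5)) = Add(2, Add(Mul(Add(-8, 0), 5), 5)) = Add(2, Add(Mul(-8, 5), 5)) = Add(2, Add(-40, 5)) = Add(2, -35) = -33)
Mul(o, Function('s')(-3)) = Mul(-33, Pow(-3, 3)) = Mul(-33, -27) = 891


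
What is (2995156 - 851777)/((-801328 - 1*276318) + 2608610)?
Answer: 2143379/1530964 ≈ 1.4000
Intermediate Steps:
(2995156 - 851777)/((-801328 - 1*276318) + 2608610) = 2143379/((-801328 - 276318) + 2608610) = 2143379/(-1077646 + 2608610) = 2143379/1530964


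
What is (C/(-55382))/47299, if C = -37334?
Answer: 18667/1309756609 ≈ 1.4252e-5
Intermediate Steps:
(C/(-55382))/47299 = -37334/(-55382)/47299 = -37334*(-1/55382)*(1/47299) = (18667/27691)*(1/47299) = 18667/1309756609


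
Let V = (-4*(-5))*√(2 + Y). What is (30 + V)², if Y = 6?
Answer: 4100 + 2400*√2 ≈ 7494.1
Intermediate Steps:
V = 40*√2 (V = (-4*(-5))*√(2 + 6) = 20*√8 = 20*(2*√2) = 40*√2 ≈ 56.569)
(30 + V)² = (30 + 40*√2)²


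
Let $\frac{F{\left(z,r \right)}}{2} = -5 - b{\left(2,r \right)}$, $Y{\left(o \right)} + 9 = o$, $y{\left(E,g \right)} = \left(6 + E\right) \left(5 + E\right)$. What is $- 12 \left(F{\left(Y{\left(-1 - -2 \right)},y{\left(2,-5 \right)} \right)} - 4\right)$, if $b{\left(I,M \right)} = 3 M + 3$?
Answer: $4272$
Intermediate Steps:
$y{\left(E,g \right)} = \left(5 + E\right) \left(6 + E\right)$
$Y{\left(o \right)} = -9 + o$
$b{\left(I,M \right)} = 3 + 3 M$
$F{\left(z,r \right)} = -16 - 6 r$ ($F{\left(z,r \right)} = 2 \left(-5 - \left(3 + 3 r\right)\right) = 2 \left(-8 - 3 r\right) = -16 - 6 r$)
$- 12 \left(F{\left(Y{\left(-1 - -2 \right)},y{\left(2,-5 \right)} \right)} - 4\right) = - 12 \left(\left(-16 - 6 \left(30 + 2^{2} + 11 \cdot 2\right)\right) - 4\right) = - 12 \left(\left(-16 - 6 \left(30 + 4 + 22\right)\right) - 4\right) = - 12 \left(\left(-16 - 336\right) - 4\right) = - 12 \left(-352 - 4\right) = \left(-12\right) \left(-356\right) = 4272$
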